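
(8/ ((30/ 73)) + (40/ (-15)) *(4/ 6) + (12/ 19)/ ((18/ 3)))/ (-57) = -0.31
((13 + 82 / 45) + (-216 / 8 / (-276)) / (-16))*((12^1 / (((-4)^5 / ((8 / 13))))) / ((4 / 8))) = -981419 / 4592640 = -0.21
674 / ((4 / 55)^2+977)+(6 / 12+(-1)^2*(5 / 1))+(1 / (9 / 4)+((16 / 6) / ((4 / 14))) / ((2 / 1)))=200396177 / 17732646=11.30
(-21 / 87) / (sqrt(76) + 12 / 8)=42 / 8555 - 56* sqrt(19) / 8555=-0.02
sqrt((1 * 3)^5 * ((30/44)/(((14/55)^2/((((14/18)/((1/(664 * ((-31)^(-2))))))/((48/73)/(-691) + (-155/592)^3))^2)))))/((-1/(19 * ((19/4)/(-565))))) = 470373212569663488 * sqrt(110)/21479935569599857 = 229.67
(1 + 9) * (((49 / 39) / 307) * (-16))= -7840 / 11973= -0.65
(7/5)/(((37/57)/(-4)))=-1596/185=-8.63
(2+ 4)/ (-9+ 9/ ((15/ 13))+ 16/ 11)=165/ 7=23.57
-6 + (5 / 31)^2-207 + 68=-144.97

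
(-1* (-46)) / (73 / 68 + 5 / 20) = 1564 / 45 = 34.76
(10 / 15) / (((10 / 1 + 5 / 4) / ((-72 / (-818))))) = 32 / 6135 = 0.01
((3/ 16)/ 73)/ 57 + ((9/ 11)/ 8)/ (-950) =-191/ 3051400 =-0.00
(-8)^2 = 64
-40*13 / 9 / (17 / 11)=-5720 / 153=-37.39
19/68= 0.28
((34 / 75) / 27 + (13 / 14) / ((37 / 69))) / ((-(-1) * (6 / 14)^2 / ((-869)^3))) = -6246923758.26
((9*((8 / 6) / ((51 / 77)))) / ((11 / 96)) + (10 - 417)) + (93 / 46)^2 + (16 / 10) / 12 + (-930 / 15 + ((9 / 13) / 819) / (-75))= -326248660929 / 1063871900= -306.66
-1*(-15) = 15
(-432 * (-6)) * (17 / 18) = 2448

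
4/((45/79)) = 316/45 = 7.02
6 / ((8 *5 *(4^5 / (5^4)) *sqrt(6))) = 125 *sqrt(6) / 8192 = 0.04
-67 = -67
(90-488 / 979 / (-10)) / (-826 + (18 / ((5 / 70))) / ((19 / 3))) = -4187543 / 36560755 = -0.11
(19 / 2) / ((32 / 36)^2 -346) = -1539 / 55924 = -0.03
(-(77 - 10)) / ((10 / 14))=-469 / 5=-93.80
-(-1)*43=43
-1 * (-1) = 1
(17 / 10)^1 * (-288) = -2448 / 5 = -489.60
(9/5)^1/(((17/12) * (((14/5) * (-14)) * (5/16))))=-432/4165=-0.10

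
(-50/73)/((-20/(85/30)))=85/876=0.10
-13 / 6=-2.17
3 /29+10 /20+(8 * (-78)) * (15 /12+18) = -12011.40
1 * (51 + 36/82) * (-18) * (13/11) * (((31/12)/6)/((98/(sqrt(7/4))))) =-849927 * sqrt(7)/353584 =-6.36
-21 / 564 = -7 / 188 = -0.04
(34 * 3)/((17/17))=102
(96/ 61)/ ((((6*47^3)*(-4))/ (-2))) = 0.00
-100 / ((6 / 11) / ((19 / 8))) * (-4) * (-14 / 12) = -36575 / 18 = -2031.94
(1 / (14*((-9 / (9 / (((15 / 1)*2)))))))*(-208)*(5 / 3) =52 / 63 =0.83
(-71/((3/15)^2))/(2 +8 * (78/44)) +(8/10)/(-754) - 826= -313952761/335530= -935.69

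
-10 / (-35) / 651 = 2 / 4557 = 0.00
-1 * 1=-1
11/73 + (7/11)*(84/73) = 709/803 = 0.88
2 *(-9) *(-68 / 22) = 612 / 11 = 55.64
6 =6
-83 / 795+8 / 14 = 2599 / 5565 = 0.47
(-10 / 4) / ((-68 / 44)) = 55 / 34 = 1.62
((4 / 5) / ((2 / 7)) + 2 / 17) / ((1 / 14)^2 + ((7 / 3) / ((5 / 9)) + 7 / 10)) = 48608 / 81719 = 0.59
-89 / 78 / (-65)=89 / 5070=0.02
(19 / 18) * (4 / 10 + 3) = 323 / 90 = 3.59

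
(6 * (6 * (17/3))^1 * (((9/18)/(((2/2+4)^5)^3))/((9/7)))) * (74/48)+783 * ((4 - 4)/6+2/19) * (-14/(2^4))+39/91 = -2618797302099694/36529541015625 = -71.69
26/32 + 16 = 269/16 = 16.81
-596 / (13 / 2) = -1192 / 13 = -91.69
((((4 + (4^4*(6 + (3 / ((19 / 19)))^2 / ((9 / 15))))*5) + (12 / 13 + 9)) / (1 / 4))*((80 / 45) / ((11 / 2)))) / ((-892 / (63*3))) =-234945312 / 31889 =-7367.60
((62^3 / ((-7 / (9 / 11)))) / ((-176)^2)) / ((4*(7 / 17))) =-4558023 / 8348032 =-0.55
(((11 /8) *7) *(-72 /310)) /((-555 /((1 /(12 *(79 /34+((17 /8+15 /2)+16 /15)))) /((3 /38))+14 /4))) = 6275401 /435057100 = 0.01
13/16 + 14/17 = 445/272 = 1.64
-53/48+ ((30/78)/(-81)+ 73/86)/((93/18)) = -7042909/7486128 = -0.94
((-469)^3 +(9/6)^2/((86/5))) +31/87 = -3087423612373/29928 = -103161708.51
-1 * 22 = -22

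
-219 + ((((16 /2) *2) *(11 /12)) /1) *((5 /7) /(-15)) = -13841 /63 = -219.70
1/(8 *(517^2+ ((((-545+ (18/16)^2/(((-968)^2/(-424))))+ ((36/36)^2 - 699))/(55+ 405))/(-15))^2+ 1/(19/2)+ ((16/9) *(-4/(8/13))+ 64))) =6353941304567070720000/13589381770509095229015651419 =0.00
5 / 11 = 0.45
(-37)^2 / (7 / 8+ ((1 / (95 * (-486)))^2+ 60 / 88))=64201603930200 / 73009659847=879.36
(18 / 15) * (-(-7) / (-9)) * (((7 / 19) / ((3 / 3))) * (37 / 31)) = -0.41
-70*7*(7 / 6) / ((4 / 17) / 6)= -29155 / 2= -14577.50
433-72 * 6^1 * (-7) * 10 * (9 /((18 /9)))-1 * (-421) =136934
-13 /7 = -1.86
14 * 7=98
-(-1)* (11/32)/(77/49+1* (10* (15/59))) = 4543/54368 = 0.08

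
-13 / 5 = -2.60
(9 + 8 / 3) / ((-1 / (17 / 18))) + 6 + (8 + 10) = 12.98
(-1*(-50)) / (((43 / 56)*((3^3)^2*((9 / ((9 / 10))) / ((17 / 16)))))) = 595 / 62694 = 0.01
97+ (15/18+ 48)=875/6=145.83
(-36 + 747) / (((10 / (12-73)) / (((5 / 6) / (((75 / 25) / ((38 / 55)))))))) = -91561 / 110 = -832.37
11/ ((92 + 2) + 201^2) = 11/ 40495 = 0.00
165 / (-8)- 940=-7685 / 8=-960.62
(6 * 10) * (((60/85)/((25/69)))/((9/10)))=2208/17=129.88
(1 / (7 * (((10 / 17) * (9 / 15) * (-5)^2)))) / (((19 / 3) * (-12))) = -17 / 79800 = -0.00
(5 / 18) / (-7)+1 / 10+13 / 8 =4247 / 2520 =1.69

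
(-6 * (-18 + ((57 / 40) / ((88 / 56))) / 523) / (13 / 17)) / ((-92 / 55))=-16248447 / 192464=-84.42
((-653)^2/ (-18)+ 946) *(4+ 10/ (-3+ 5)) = -409381/ 2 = -204690.50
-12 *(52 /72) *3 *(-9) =234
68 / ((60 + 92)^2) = 0.00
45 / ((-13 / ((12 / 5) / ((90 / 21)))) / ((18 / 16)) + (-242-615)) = -2835 / 55291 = -0.05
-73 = -73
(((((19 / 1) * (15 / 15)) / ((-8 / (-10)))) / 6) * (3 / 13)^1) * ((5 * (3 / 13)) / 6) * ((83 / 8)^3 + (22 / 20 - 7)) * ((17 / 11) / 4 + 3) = 40254427805 / 60915712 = 660.82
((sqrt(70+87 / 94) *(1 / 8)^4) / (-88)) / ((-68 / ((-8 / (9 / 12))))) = -sqrt(626698) / 215998464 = -0.00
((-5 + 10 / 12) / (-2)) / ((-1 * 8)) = -25 / 96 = -0.26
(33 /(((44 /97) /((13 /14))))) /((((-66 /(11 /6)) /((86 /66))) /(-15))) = 271115 /7392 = 36.68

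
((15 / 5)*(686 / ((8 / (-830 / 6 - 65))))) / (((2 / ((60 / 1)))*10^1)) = -313845 / 2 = -156922.50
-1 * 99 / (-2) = 99 / 2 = 49.50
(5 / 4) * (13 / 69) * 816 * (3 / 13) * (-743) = -32950.43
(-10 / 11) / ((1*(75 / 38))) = -76 / 165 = -0.46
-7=-7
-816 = -816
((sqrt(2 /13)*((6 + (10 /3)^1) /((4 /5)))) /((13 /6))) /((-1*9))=-70*sqrt(26) /1521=-0.23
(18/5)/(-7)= -18/35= -0.51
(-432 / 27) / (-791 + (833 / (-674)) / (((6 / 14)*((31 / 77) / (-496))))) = -16176 / 2792195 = -0.01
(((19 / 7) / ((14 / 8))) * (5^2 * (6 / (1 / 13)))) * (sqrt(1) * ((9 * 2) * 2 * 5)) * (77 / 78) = 3762000 / 7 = 537428.57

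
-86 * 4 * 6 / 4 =-516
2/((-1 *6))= -1/3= -0.33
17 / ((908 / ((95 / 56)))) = 1615 / 50848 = 0.03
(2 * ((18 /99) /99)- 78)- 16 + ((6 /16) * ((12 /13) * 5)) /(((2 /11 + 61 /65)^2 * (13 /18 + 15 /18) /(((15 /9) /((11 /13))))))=-22280902631 /241527132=-92.25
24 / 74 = 12 / 37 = 0.32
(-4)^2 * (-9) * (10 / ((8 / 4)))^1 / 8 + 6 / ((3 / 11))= -68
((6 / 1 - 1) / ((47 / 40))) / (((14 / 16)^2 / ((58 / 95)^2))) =1722368 / 831383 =2.07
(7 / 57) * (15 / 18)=35 / 342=0.10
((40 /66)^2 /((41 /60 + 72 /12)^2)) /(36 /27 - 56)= -120000 /797733761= -0.00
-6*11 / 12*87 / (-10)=957 / 20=47.85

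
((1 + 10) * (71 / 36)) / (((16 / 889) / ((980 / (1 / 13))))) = 2211374165 / 144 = 15356765.03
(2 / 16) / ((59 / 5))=5 / 472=0.01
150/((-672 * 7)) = -25/784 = -0.03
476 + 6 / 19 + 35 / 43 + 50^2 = 2432315 / 817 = 2977.13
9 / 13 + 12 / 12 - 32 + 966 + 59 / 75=913067 / 975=936.48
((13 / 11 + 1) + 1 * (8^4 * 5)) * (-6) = -1351824 / 11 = -122893.09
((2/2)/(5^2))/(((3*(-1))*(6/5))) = -0.01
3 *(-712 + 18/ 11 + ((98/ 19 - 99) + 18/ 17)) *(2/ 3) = -5707162/ 3553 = -1606.29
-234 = -234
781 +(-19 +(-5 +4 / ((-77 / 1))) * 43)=41947 / 77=544.77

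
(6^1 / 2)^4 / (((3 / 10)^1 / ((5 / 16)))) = 675 / 8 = 84.38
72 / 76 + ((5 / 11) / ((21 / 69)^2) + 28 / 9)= 826361 / 92169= 8.97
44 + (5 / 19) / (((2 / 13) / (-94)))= -2219 / 19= -116.79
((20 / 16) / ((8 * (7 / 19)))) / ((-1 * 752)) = -95 / 168448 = -0.00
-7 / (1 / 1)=-7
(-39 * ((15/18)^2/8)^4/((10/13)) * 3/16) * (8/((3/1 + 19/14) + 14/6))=-92421875/143199830016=-0.00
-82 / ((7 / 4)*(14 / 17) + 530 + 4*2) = -2788 / 18341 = -0.15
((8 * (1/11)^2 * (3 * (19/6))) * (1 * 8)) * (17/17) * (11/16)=38/11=3.45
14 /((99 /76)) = 1064 /99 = 10.75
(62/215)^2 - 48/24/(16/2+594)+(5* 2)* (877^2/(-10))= -248870890342/323575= -769128.92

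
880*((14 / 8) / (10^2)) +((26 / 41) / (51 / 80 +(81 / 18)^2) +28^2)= 273848867 / 342555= 799.43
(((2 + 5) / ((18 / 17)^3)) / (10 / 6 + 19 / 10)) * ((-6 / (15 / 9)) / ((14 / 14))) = -34391 / 5778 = -5.95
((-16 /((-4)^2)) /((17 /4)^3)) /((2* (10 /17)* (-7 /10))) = 32 /2023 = 0.02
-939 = -939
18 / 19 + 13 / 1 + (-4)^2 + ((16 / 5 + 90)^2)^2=895978194009 / 11875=75450795.28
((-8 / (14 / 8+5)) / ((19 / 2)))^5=-1073741824 / 35529314273793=-0.00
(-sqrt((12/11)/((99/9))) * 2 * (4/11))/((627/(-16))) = 256 * sqrt(3)/75867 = 0.01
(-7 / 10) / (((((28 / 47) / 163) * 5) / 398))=-1524539 / 100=-15245.39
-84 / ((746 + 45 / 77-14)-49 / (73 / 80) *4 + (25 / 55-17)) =-157388 / 939165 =-0.17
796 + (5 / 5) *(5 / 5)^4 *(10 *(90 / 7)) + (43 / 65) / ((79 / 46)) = 33247566 / 35945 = 924.96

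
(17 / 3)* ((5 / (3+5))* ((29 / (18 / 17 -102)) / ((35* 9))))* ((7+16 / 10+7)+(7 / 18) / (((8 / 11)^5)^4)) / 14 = -210907459486216908545197159 / 3769114749725919269533777920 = -0.06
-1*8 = -8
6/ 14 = 3/ 7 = 0.43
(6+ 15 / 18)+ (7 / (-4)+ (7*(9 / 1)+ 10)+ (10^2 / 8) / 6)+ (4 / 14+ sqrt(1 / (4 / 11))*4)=2*sqrt(11)+ 3379 / 42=87.09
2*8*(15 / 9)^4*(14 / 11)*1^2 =140000 / 891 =157.13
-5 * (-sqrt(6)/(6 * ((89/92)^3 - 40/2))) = -0.11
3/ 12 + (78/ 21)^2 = 2753/ 196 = 14.05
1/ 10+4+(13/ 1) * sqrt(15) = 54.45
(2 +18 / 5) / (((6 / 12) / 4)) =44.80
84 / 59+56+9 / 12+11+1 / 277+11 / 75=339888667 / 4902900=69.32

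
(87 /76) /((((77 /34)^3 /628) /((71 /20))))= 9529146714 /43370635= 219.71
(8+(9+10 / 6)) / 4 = 14 / 3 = 4.67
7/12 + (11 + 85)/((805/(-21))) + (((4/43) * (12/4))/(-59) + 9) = 24767393/3501060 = 7.07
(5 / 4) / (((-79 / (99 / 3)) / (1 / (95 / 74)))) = -1221 / 3002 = -0.41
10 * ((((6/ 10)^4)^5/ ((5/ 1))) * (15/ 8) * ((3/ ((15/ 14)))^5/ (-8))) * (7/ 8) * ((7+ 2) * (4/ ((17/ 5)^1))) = -11075850845817723/ 405311584472656250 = -0.03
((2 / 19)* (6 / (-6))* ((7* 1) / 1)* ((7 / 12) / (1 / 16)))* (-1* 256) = 100352 / 57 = 1760.56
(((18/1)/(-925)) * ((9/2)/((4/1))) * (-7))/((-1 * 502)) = -567/1857400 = -0.00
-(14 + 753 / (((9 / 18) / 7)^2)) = -147602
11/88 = 1/8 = 0.12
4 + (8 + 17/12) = 161/12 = 13.42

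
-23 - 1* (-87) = 64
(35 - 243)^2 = 43264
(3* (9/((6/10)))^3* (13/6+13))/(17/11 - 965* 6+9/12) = -26.53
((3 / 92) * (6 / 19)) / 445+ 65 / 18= 6320153 / 1750185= 3.61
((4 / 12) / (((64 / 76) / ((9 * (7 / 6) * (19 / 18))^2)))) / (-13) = -3.74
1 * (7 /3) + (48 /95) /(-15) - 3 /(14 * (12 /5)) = 176387 /79800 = 2.21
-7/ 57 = -0.12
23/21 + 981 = 20624/21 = 982.10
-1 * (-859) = 859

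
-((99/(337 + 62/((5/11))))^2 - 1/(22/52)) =1765119/760859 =2.32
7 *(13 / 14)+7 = 27 / 2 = 13.50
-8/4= -2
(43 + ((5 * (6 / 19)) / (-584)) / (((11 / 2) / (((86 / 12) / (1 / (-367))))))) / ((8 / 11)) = 2703109 / 44384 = 60.90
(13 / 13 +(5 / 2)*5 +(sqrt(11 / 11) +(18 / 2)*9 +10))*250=26375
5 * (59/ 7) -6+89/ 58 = 15297/ 406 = 37.68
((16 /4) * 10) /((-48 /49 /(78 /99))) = -3185 /99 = -32.17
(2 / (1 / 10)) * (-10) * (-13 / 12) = 650 / 3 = 216.67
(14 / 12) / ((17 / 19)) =133 / 102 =1.30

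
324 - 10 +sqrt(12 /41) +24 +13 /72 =2 * sqrt(123) /41 +24349 /72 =338.72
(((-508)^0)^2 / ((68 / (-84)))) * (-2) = 42 / 17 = 2.47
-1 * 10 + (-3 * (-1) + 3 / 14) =-95 / 14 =-6.79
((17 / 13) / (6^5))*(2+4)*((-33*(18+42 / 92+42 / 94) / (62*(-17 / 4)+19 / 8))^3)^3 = 50763949424884860061833343447118204837283015841314791571456 / 19852744698969544807116925893086200978424102939394901923757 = 2.56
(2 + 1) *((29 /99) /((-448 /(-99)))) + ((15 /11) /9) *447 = 67.92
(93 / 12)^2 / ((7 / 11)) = 94.38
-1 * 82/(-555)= 82/555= 0.15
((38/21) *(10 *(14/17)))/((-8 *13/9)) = -285/221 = -1.29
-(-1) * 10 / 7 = 10 / 7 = 1.43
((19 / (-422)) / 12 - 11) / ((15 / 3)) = -55723 / 25320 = -2.20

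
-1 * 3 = -3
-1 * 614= -614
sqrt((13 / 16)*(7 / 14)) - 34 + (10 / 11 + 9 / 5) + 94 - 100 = -2051 / 55 + sqrt(26) / 8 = -36.65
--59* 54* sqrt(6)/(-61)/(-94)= 1593* sqrt(6)/2867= 1.36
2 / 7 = 0.29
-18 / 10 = -9 / 5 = -1.80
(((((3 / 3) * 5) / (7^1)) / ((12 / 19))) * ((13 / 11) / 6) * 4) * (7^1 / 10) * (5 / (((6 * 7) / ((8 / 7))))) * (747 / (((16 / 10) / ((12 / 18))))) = 512525 / 19404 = 26.41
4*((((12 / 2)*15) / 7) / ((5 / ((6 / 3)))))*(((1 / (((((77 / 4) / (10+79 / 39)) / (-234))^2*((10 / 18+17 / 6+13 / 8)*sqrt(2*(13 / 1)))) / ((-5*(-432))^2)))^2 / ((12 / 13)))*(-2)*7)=-9053268924933768437280276480000 / 1908029761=-4744825846001973570516.17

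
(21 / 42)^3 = 1 / 8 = 0.12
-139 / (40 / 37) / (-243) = 5143 / 9720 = 0.53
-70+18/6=-67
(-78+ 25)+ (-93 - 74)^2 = 27836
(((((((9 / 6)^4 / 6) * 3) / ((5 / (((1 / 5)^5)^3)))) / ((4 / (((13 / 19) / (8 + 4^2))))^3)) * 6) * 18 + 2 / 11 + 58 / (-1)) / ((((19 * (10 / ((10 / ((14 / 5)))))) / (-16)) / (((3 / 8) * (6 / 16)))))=1570436639999999982382257 / 642221888000000000000000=2.45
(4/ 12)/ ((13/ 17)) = 17/ 39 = 0.44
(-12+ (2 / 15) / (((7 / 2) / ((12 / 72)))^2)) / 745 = -79378 / 4928175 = -0.02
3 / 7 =0.43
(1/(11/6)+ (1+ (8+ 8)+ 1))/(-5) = -204/55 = -3.71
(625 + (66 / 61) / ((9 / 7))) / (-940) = -114529 / 172020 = -0.67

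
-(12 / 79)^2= -144 / 6241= -0.02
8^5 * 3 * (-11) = -1081344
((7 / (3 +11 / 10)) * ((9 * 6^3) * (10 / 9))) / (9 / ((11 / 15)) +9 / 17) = 224400 / 779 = 288.06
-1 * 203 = -203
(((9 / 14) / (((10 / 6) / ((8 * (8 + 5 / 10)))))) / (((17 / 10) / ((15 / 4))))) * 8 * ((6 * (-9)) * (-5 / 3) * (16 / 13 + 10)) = 42573600 / 91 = 467841.76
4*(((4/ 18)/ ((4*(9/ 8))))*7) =112/ 81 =1.38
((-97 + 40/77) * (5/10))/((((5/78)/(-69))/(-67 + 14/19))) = -1324695879/385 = -3440768.52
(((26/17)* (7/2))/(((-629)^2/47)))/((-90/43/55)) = -2023021/121066146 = -0.02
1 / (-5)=-1 / 5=-0.20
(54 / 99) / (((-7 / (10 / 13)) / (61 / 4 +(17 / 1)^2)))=-18255 / 1001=-18.24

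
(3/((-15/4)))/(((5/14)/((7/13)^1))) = -392/325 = -1.21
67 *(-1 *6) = -402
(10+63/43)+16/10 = 2809/215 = 13.07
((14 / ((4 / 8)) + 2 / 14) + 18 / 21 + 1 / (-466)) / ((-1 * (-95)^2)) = -13513 / 4205650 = -0.00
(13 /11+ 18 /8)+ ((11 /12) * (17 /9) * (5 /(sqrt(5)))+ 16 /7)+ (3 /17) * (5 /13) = 187 * sqrt(5) /108+ 393801 /68068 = 9.66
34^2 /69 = 1156 /69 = 16.75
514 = 514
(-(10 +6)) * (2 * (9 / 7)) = -288 / 7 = -41.14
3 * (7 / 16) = 21 / 16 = 1.31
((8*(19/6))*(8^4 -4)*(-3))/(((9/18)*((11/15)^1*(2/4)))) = -1696320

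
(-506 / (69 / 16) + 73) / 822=-133 / 2466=-0.05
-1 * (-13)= 13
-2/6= -1/3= -0.33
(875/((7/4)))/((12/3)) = 125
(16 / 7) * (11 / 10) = 88 / 35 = 2.51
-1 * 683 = -683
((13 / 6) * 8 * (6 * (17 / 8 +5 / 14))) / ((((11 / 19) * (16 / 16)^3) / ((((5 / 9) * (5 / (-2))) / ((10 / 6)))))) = -171665 / 462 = -371.57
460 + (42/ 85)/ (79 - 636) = 21778658/ 47345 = 460.00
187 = 187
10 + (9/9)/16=161/16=10.06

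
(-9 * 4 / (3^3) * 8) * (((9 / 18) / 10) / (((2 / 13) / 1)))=-52 / 15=-3.47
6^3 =216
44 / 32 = 11 / 8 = 1.38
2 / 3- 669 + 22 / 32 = -667.65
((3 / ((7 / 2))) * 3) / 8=0.32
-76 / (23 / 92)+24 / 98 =-14884 / 49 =-303.76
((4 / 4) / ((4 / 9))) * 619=5571 / 4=1392.75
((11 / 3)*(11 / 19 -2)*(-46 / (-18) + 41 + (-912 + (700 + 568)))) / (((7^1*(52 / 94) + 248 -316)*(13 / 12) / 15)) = 15211080 / 33839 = 449.51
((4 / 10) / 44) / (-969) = -1 / 106590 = -0.00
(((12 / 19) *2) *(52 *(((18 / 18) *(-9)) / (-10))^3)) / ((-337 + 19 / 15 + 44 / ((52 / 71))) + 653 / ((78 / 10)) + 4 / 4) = -164268 / 655025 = -0.25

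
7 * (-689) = -4823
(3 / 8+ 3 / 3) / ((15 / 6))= 11 / 20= 0.55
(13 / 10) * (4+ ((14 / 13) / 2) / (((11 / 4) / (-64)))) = -122 / 11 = -11.09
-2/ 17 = -0.12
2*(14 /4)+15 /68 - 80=-4949 /68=-72.78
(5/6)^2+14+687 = 701.69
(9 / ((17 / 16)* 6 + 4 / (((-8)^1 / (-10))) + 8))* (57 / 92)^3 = 1666737 / 15087080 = 0.11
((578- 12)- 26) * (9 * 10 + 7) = 52380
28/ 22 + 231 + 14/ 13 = 33369/ 143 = 233.35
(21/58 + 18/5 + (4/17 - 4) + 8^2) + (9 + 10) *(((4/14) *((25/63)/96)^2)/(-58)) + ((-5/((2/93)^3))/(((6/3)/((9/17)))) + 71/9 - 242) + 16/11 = -133242.23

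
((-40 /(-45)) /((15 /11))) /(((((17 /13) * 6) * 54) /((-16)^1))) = -4576 /185895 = -0.02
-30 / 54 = -5 / 9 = -0.56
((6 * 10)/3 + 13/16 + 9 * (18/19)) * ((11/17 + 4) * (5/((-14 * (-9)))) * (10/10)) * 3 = 1174335/72352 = 16.23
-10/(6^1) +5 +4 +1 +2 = 31/3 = 10.33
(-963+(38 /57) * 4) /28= -2881 /84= -34.30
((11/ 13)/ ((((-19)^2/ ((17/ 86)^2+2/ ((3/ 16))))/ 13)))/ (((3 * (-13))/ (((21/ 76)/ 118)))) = -18290503/ 933822450912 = -0.00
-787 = -787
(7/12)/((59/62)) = 217/354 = 0.61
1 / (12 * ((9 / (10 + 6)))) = 4 / 27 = 0.15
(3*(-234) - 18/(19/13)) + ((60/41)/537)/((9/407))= -896289512/1254969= -714.19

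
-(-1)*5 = 5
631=631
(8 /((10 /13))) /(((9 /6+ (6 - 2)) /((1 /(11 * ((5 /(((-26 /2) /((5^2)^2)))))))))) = -1352 /1890625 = -0.00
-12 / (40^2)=-0.01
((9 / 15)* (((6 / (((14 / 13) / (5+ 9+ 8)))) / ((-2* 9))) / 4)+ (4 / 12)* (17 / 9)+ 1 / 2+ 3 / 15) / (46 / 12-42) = -233 / 28854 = -0.01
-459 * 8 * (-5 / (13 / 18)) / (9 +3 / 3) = 33048 / 13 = 2542.15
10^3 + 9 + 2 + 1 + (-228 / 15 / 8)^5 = 98723901 / 100000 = 987.24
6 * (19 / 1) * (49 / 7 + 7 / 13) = 11172 / 13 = 859.38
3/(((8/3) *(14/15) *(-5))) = -0.24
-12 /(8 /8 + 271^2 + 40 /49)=-98 /599783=-0.00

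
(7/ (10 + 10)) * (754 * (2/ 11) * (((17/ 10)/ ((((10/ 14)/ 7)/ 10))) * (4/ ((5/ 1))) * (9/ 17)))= 4655196/ 1375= 3385.60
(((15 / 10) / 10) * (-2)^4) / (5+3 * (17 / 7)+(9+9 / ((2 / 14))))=42 / 1475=0.03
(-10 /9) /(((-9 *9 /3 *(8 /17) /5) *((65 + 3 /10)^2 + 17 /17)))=10625 /103641687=0.00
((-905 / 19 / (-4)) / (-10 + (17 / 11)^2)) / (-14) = 109505 / 979944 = 0.11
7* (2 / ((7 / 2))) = 4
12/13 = 0.92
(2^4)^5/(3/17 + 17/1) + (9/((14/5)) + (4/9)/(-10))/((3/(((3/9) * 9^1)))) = 2807708021/45990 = 61050.40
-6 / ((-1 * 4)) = 3 / 2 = 1.50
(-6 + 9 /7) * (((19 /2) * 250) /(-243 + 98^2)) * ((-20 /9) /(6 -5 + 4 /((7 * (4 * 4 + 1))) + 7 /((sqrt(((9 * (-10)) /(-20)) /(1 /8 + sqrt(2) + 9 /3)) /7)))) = -2561483943787720000 * sqrt(2) * sqrt(8 * sqrt(2) + 25) /488155169677675280923 -1012457071132470000 /488155169677675280923 + 324193989112560000 * sqrt(2) /488155169677675280923 + 7999508376386765000 * sqrt(8 * sqrt(2) + 25) /488155169677675280923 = 0.05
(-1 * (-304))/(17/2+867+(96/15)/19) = 57760/166409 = 0.35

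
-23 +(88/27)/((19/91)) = -3791/513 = -7.39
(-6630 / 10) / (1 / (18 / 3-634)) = 416364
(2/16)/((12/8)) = 1/12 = 0.08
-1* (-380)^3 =54872000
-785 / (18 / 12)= -1570 / 3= -523.33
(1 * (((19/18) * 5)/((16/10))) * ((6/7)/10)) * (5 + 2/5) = 171/112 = 1.53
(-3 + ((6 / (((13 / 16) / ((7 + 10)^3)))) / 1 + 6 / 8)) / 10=377295 / 104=3627.84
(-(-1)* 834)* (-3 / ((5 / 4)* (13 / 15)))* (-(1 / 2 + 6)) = 15012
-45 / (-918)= 5 / 102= 0.05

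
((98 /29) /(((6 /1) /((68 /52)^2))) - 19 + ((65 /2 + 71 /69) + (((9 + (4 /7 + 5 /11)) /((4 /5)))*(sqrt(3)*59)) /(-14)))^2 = 31777907390570475931 /3691497744743809 - 198853287595*sqrt(3) /121515394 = 5774.00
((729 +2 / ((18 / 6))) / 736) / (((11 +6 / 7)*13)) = 0.01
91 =91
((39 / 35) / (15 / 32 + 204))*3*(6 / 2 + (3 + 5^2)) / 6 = 6448 / 76335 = 0.08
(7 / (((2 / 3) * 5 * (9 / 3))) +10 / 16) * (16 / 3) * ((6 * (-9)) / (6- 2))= -477 / 5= -95.40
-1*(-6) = 6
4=4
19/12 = 1.58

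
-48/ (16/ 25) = -75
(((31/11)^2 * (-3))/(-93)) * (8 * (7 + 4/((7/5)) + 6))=27528/847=32.50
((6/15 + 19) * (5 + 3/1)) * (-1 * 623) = -483448/5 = -96689.60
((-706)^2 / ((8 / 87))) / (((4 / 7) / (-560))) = -5312081670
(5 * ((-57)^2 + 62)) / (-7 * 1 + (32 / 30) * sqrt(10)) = -5214825 / 1693- 794640 * sqrt(10) / 1693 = -4564.50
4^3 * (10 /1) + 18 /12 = 1283 /2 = 641.50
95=95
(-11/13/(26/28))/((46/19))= -1463/3887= -0.38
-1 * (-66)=66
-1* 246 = -246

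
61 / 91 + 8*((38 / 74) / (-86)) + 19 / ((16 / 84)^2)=1214562159 / 2316496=524.31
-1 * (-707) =707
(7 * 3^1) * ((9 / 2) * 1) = 189 / 2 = 94.50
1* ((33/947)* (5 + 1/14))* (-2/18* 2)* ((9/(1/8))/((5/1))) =-18744/33145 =-0.57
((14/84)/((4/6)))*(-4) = -1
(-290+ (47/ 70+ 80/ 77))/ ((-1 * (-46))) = -221983/ 35420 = -6.27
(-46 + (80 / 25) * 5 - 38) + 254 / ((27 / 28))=195.41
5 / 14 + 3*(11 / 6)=41 / 7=5.86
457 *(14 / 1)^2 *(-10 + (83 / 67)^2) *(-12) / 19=40845906864 / 85291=478900.55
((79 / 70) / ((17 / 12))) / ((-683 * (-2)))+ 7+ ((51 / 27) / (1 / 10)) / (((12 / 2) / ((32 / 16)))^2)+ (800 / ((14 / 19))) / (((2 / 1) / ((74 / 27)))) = 49274722942 / 32917185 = 1496.93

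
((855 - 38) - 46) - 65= 706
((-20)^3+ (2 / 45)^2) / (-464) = 4049999 / 234900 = 17.24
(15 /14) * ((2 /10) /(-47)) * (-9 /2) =27 /1316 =0.02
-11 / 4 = -2.75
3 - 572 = -569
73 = 73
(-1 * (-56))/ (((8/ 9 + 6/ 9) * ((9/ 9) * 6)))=6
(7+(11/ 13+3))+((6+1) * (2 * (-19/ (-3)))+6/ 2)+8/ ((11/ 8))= 46474/ 429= 108.33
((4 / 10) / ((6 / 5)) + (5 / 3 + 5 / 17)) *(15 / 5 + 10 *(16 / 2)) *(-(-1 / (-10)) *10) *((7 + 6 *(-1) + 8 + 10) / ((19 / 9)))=-1713.71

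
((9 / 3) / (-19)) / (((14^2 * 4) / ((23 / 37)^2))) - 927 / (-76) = 248734761 / 20392624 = 12.20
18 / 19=0.95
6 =6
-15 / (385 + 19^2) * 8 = -60 / 373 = -0.16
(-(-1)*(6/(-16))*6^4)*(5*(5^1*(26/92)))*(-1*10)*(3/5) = 473850/23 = 20602.17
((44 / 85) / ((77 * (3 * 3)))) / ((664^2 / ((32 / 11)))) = 2 / 405796545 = 0.00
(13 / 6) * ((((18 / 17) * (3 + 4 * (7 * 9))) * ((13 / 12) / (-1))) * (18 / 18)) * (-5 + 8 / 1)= -7605 / 4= -1901.25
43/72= 0.60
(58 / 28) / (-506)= -29 / 7084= -0.00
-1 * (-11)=11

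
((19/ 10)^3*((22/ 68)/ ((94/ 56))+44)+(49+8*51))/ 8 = 60733429/ 639200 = 95.01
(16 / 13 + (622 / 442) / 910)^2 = 61420204561 / 40445232100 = 1.52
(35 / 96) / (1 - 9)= -35 / 768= -0.05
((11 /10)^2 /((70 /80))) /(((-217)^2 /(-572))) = -138424 /8240575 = -0.02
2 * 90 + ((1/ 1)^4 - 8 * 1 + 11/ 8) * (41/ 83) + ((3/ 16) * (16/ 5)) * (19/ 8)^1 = 296553/ 1660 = 178.65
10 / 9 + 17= 163 / 9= 18.11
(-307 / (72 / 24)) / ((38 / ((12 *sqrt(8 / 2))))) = -1228 / 19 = -64.63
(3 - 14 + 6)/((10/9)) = -9/2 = -4.50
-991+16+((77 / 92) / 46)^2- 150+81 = -18697850327 / 17909824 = -1044.00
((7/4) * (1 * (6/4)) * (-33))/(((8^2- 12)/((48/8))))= -2079/208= -10.00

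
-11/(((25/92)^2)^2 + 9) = -788032256/645144289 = -1.22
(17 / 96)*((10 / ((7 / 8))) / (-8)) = -85 / 336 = -0.25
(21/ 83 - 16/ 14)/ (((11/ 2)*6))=-47/ 1743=-0.03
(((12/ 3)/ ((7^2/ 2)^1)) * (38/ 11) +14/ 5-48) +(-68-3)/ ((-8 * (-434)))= -59693159/ 1336720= -44.66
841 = 841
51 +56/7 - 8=51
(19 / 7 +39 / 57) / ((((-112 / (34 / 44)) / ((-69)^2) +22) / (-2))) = -36583524 / 118246975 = -0.31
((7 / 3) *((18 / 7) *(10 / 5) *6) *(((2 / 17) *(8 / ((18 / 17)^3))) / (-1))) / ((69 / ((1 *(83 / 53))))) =-383792 / 296217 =-1.30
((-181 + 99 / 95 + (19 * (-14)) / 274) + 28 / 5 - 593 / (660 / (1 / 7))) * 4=-2110021951 / 3006465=-701.83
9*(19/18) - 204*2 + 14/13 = -10333/26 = -397.42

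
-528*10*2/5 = -2112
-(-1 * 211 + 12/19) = 3997/19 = 210.37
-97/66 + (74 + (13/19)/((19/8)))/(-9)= -695047/71478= -9.72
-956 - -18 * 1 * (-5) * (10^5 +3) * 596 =-5364161876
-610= -610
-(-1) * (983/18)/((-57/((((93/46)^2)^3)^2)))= -15240005941563754521685029/3410967463595098923008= -4467.94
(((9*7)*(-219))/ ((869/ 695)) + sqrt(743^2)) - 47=-10338.42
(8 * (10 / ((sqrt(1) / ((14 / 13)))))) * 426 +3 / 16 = 7633959 / 208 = 36701.73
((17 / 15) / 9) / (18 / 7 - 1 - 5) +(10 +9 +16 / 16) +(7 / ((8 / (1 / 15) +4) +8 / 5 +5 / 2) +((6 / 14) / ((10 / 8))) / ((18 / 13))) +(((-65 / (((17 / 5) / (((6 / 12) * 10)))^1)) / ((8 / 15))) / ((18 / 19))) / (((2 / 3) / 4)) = -13110106127 / 11759580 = -1114.84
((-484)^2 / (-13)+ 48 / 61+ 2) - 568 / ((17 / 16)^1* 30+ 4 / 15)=-55160575822 / 3058601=-18034.58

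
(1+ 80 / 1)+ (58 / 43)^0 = 82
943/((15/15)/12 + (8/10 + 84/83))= 497.53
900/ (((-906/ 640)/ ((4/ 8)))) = -48000/ 151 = -317.88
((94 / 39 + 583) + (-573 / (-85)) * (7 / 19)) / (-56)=-18514247 / 1763580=-10.50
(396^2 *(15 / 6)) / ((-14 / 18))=-3528360 / 7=-504051.43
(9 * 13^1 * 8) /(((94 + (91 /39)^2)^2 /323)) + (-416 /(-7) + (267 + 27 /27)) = 2007369276 /5607175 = 358.00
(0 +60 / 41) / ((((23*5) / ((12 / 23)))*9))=16 / 21689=0.00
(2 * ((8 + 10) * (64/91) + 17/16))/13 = 2.11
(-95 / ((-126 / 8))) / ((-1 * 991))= -380 / 62433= -0.01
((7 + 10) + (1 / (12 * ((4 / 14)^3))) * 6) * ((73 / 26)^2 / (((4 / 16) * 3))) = 404.01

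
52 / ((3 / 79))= 4108 / 3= 1369.33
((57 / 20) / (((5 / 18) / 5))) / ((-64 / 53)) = -27189 / 640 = -42.48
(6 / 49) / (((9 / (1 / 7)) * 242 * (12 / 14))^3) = 1 / 18225195978528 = 0.00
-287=-287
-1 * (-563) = 563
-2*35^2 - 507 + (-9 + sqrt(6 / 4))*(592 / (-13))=-33113 / 13 - 296*sqrt(6) / 13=-2602.93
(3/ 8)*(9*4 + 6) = 15.75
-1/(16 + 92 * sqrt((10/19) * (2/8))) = 38/2037 - 23 * sqrt(190)/8148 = -0.02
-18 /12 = -3 /2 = -1.50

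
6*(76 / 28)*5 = 570 / 7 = 81.43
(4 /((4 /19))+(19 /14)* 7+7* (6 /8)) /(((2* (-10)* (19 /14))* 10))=-189 /1520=-0.12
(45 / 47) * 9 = 405 / 47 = 8.62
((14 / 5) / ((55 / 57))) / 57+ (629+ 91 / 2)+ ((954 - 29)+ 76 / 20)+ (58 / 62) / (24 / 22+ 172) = 26025038341 / 16231600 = 1603.36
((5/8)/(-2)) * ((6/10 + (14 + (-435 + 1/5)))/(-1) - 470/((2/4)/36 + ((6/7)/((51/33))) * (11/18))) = 284.97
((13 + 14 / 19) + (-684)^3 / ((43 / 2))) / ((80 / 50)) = -60802509645 / 6536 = -9302709.55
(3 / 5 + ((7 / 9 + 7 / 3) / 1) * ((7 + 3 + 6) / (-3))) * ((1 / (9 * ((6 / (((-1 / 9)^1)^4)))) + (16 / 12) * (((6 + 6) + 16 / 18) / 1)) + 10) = -20794514291 / 47829690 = -434.76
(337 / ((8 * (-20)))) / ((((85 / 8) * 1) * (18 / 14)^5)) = -5663959 / 100383300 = -0.06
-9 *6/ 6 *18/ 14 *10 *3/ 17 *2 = -4860/ 119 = -40.84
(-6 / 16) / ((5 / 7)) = -21 / 40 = -0.52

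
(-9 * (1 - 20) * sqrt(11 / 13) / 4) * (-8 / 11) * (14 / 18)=-266 * sqrt(143) / 143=-22.24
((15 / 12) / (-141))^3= -125 / 179406144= -0.00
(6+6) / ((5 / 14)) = 168 / 5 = 33.60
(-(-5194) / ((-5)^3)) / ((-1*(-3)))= -13.85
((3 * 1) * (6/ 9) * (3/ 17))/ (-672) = -1/ 1904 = -0.00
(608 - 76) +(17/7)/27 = 100565/189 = 532.09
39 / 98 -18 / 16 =-285 / 392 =-0.73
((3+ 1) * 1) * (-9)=-36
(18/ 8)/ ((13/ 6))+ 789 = 20541/ 26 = 790.04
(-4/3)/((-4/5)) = 5/3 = 1.67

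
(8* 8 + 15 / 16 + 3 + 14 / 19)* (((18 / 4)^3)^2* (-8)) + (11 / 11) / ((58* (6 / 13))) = -4562045.09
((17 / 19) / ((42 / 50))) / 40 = 85 / 3192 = 0.03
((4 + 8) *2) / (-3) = -8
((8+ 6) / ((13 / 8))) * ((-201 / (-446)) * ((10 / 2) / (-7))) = -8040 / 2899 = -2.77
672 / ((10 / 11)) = 3696 / 5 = 739.20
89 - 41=48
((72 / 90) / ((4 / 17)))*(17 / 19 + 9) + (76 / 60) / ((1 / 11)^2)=53269 / 285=186.91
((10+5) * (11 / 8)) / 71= 165 / 568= 0.29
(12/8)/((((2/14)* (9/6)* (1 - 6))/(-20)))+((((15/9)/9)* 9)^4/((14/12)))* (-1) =4042/189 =21.39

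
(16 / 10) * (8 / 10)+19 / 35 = 1.82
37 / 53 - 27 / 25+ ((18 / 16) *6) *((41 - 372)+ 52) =-9983249 / 5300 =-1883.63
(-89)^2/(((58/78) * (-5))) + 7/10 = -2129.78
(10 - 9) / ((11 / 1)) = 1 / 11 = 0.09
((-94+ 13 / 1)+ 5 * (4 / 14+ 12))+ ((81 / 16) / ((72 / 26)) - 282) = -134285 / 448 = -299.74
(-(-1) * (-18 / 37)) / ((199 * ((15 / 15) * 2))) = -9 / 7363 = -0.00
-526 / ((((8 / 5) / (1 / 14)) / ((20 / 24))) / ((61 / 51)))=-401075 / 17136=-23.41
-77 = -77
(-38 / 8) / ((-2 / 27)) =513 / 8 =64.12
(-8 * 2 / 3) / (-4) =4 / 3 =1.33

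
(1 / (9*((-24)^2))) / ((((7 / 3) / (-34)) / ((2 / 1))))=-17 / 3024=-0.01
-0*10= 0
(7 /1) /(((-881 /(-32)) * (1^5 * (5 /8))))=1792 /4405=0.41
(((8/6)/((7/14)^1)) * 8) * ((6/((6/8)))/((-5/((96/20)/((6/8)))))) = -16384/75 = -218.45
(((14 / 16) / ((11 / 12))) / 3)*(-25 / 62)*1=-175 / 1364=-0.13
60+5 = 65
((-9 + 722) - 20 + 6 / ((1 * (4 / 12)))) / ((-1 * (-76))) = 711 / 76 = 9.36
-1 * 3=-3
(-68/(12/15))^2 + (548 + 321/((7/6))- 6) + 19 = 8061.14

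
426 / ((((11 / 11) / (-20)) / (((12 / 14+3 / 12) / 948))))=-11005 / 1106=-9.95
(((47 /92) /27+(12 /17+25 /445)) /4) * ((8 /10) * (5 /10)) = 2935163 /37582920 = 0.08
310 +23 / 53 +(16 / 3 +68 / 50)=1260581 / 3975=317.13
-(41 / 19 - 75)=1384 / 19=72.84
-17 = -17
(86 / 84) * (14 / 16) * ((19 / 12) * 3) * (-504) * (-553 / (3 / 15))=47439105 / 8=5929888.12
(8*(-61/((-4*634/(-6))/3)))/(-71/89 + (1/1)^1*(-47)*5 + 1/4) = 390888/26582035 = 0.01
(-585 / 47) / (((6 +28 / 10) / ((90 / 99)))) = -14625 / 11374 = -1.29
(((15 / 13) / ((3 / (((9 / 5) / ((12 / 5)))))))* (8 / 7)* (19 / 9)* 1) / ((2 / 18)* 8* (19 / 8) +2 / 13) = 114 / 371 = 0.31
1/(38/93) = 93/38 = 2.45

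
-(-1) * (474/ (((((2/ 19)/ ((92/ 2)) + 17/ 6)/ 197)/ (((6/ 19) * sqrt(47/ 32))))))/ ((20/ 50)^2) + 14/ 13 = 14/ 13 + 48323115 * sqrt(94)/ 5948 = 78768.73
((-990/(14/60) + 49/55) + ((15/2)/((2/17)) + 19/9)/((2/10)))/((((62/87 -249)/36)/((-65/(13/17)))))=-80205396483/1663277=-48221.31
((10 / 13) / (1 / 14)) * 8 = 1120 / 13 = 86.15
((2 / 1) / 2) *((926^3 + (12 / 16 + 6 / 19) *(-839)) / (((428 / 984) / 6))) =22267549653273 / 2033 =10953049509.73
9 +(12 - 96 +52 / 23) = -72.74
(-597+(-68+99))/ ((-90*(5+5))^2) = -0.00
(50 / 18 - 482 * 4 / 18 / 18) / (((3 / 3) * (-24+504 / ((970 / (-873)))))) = 0.01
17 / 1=17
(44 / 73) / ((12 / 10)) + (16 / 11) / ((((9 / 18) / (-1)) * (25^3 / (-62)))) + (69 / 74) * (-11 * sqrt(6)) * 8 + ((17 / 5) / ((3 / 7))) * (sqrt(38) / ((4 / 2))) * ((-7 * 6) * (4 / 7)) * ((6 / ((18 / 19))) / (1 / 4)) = -36176 * sqrt(38) / 15 - 3036 * sqrt(6) / 37 + 19340746 / 37640625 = -15067.40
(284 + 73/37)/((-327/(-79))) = 278633/4033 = 69.09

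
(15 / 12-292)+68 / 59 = -68345 / 236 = -289.60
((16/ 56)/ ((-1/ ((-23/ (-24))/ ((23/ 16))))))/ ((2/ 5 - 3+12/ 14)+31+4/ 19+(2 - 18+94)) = -190/ 107199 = -0.00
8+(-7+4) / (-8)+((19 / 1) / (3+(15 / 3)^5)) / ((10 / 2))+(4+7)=75761 / 3910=19.38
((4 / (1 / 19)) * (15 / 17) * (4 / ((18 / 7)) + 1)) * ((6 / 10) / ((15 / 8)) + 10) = 150328 / 85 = 1768.56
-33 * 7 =-231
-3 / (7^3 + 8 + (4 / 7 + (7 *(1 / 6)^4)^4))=-59243308056576 / 6942751482266023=-0.01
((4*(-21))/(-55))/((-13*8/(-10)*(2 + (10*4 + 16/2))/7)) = 147/7150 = 0.02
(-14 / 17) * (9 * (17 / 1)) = -126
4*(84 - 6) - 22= 290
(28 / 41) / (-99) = -28 / 4059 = -0.01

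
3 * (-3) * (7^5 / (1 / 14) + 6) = -2117736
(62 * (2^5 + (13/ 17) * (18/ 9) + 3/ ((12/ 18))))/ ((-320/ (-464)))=1162407/ 340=3418.84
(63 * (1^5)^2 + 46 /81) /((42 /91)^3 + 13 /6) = 22624706 /806139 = 28.07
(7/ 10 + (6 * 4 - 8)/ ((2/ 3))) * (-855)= -42237/ 2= -21118.50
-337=-337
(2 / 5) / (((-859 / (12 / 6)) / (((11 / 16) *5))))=-11 / 3436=-0.00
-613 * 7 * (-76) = 326116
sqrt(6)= 2.45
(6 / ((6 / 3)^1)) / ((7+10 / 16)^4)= 12288 / 13845841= 0.00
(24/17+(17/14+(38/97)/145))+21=79096539/3347470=23.63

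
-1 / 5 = -0.20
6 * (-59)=-354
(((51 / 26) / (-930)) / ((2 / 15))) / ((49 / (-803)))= 0.26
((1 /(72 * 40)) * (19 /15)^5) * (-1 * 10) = -2476099 /218700000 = -0.01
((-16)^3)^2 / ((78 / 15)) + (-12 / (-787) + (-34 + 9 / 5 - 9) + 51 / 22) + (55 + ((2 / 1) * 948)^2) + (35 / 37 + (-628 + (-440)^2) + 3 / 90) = 7014192.81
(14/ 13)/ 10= 7/ 65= 0.11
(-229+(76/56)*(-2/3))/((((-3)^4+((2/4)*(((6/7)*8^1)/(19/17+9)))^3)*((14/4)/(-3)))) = 5374037144/2210004189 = 2.43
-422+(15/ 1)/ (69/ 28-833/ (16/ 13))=-31874074/ 75527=-422.02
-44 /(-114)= 22 /57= 0.39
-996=-996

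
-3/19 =-0.16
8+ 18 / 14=9.29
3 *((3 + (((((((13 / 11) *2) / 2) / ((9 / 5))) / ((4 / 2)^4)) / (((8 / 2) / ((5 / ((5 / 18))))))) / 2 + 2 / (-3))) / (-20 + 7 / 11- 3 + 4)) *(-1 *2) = 5123 / 6464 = 0.79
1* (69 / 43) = 69 / 43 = 1.60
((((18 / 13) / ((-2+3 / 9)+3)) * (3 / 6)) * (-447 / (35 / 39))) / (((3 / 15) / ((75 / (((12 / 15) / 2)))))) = -13577625 / 56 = -242457.59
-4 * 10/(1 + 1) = -20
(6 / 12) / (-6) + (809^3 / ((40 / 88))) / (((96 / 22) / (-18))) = -576598415491 / 120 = -4804986795.76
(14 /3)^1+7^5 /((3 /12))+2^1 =201704 /3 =67234.67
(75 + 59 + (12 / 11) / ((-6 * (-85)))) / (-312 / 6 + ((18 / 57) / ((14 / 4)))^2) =-554072547 / 214976135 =-2.58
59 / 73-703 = -51260 / 73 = -702.19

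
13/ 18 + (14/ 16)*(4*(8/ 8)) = 38/ 9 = 4.22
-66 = -66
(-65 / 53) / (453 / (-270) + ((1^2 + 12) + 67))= -5850 / 373597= -0.02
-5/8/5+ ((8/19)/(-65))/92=-28421/227240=-0.13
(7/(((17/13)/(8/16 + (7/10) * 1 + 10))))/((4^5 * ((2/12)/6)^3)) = 464373/170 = 2731.61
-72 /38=-36 /19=-1.89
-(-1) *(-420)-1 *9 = -429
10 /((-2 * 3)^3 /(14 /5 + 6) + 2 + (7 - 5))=-0.49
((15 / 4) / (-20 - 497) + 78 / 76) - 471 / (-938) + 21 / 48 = 144378889 / 73711792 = 1.96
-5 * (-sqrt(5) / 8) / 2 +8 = 5 * sqrt(5) / 16 +8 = 8.70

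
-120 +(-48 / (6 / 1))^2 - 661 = -717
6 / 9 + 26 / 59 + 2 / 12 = 451 / 354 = 1.27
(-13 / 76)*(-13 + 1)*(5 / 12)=65 / 76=0.86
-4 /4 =-1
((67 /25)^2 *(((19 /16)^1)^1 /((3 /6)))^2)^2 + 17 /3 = 7905542719523 /4800000000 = 1646.99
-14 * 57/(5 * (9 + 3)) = -133/10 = -13.30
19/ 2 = 9.50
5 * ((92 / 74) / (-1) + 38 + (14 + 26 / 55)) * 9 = 938268 / 407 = 2305.33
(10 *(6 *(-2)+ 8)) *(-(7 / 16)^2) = 245 / 32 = 7.66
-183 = -183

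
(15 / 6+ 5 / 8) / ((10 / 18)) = 5.62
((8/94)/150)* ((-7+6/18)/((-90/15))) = 4/6345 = 0.00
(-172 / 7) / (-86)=2 / 7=0.29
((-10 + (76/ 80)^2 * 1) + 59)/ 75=19961/ 30000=0.67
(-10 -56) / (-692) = 33 / 346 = 0.10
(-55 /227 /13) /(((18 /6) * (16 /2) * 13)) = -55 /920712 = -0.00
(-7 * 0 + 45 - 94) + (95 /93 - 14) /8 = -50.62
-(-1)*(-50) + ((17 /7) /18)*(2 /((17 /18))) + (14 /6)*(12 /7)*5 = -208 /7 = -29.71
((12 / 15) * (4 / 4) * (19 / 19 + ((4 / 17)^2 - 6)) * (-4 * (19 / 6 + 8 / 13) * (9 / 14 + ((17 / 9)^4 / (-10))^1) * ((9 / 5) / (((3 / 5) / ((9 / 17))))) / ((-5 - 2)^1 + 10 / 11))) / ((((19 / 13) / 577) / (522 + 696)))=35928761901483088 / 7598912535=4728145.21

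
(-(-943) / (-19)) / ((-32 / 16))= 943 / 38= 24.82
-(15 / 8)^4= -50625 / 4096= -12.36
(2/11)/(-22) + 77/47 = 9270/5687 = 1.63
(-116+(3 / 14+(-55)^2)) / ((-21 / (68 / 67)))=-1384786 / 9849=-140.60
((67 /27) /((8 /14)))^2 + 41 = 698185 /11664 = 59.86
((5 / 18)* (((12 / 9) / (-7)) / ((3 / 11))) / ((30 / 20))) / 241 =-0.00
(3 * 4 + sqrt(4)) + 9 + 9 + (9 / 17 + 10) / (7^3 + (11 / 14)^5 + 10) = 103463300608 / 3230219691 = 32.03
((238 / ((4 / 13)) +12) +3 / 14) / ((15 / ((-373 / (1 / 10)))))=-4103000 / 21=-195380.95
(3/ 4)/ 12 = 1/ 16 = 0.06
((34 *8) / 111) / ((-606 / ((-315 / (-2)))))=-2380 / 3737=-0.64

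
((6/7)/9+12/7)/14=19/147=0.13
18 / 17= 1.06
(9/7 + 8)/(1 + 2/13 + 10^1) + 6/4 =947/406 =2.33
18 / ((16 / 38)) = 171 / 4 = 42.75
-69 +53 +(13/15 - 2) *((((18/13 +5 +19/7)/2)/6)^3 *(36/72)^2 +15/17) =-258075691/15071420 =-17.12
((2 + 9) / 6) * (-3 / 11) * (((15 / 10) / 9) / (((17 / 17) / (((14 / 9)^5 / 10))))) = -67228 / 885735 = -0.08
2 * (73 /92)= 73 /46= 1.59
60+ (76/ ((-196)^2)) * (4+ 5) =576411/ 9604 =60.02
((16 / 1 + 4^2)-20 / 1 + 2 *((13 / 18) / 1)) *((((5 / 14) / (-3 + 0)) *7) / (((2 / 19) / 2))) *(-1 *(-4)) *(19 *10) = -4368100 / 27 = -161781.48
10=10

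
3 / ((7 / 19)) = 57 / 7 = 8.14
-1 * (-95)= 95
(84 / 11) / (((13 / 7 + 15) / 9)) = 2646 / 649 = 4.08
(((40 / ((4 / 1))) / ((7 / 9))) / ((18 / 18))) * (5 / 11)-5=65 / 77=0.84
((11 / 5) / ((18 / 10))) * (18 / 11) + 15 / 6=9 / 2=4.50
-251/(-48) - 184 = -8581/48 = -178.77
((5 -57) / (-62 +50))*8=104 / 3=34.67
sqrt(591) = 24.31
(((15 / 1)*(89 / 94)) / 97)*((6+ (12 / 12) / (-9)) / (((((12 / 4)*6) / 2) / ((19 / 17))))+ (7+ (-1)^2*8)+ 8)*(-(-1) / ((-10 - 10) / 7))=-10179197 / 8370324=-1.22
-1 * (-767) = 767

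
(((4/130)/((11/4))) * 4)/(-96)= -1/2145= -0.00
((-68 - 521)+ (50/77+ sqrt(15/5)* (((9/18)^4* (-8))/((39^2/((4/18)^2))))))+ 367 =-221.35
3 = 3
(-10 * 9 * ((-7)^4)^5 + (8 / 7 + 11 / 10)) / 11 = -502691277674955606143 / 770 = -652845815162280007.98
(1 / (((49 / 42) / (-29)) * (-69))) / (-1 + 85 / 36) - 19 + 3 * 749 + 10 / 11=193445470 / 86779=2229.17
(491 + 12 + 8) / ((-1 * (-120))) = 511 / 120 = 4.26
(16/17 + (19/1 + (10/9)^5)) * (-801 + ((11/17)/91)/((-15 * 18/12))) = -1211009541089207/69881834295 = -17329.39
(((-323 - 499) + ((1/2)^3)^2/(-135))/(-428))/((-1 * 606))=-7102081/2240939520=-0.00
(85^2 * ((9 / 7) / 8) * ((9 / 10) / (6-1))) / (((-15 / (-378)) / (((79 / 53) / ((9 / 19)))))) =35136909 / 2120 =16574.01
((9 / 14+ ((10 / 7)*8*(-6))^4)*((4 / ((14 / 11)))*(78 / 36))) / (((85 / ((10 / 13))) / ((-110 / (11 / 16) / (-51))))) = 20761805403680 / 4857223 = 4274418.82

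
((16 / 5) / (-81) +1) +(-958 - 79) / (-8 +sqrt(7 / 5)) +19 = 1037 * sqrt(35) / 313 +19329692 / 126765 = 172.09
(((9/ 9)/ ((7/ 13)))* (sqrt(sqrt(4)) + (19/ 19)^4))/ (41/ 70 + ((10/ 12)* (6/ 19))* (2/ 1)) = 2470/ 1479 + 2470* sqrt(2)/ 1479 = 4.03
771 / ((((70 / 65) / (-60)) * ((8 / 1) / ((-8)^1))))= 300690 / 7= 42955.71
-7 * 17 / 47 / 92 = -119 / 4324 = -0.03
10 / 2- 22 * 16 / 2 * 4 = -699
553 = 553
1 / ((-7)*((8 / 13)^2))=-0.38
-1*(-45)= 45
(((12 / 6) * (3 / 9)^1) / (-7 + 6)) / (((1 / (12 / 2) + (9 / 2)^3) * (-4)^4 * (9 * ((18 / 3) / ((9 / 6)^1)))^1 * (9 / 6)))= -1 / 1893024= -0.00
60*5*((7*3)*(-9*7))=-396900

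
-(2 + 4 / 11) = -2.36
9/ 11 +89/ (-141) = 290/ 1551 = 0.19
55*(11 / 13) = 605 / 13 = 46.54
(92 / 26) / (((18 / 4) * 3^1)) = 92 / 351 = 0.26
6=6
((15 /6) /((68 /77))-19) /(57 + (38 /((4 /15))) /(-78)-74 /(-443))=-12664041 /43343710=-0.29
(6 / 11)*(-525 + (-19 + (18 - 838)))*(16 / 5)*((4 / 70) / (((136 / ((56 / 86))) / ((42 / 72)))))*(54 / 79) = -374976 / 1443725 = -0.26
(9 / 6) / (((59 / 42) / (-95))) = -5985 / 59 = -101.44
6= 6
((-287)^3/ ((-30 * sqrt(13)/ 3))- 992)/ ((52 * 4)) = -62/ 13+23639903 * sqrt(13)/ 27040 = 3147.41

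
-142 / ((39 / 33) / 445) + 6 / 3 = -695064 / 13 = -53466.46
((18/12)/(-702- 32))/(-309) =1/151204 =0.00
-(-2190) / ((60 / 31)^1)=2263 / 2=1131.50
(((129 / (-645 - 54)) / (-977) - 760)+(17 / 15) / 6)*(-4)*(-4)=-124534165064 / 10243845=-12156.97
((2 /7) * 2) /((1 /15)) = 60 /7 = 8.57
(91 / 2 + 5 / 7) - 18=395 / 14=28.21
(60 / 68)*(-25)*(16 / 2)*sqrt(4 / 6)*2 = -288.18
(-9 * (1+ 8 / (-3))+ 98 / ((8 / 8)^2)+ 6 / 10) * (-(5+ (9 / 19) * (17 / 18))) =-58788 / 95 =-618.82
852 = 852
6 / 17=0.35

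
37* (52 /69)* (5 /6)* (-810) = -432900 /23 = -18821.74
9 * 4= 36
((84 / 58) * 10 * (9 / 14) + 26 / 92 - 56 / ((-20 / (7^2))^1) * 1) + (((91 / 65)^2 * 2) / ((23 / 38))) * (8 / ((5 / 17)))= 2341419 / 7250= 322.95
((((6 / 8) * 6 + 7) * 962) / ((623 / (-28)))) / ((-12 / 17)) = 188071 / 267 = 704.39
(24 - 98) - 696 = -770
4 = 4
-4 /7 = -0.57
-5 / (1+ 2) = -5 / 3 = -1.67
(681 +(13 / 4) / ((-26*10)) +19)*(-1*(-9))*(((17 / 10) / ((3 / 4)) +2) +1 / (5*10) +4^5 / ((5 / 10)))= 51716700471 / 4000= 12929175.12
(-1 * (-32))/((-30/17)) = -272/15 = -18.13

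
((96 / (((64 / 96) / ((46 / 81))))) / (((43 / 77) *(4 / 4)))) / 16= 3542 / 387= 9.15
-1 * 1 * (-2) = 2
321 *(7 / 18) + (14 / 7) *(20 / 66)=8279 / 66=125.44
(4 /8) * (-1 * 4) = -2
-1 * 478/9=-478/9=-53.11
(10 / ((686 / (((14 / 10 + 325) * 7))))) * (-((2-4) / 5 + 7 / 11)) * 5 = -21216 / 539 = -39.36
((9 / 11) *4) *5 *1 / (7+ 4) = 180 / 121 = 1.49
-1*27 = -27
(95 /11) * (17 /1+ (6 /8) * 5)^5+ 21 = 374209097629 /11264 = 33221688.35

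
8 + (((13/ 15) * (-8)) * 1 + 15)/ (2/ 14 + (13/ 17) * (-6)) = 49081/ 7935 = 6.19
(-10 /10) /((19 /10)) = -0.53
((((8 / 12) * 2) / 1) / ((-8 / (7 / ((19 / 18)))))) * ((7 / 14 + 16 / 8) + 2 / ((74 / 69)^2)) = -4.69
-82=-82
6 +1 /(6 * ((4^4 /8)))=1153 /192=6.01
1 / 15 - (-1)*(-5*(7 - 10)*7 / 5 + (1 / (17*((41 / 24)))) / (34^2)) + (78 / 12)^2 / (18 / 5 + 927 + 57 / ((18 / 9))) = 407847812117 / 19319439030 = 21.11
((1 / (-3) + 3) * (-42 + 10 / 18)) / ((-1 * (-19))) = -2984 / 513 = -5.82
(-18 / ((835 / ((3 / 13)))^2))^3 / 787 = -0.00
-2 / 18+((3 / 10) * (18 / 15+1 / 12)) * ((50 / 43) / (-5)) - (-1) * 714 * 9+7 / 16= 198956293 / 30960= 6426.24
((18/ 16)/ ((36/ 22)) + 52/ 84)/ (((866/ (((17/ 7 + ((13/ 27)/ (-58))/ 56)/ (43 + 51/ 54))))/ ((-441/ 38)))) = -93490757/ 96624206336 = -0.00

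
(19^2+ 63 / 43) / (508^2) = 7793 / 5548376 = 0.00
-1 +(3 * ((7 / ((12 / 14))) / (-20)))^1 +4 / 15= -47 / 24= -1.96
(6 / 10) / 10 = 3 / 50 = 0.06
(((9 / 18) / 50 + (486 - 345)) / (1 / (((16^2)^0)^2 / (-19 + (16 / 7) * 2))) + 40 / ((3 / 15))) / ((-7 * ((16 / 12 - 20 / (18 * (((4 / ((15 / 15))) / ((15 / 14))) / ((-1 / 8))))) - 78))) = 15370344 / 43341625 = 0.35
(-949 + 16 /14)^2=898433.16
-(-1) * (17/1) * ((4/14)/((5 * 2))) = 17/35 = 0.49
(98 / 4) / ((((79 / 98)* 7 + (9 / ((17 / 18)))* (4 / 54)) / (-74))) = -431494 / 1511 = -285.57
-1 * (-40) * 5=200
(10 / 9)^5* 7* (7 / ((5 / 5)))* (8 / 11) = 39200000 / 649539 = 60.35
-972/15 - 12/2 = -354/5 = -70.80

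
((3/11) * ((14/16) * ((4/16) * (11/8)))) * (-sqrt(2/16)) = -21 * sqrt(2)/1024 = -0.03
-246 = -246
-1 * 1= -1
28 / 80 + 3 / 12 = 3 / 5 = 0.60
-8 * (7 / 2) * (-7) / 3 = 196 / 3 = 65.33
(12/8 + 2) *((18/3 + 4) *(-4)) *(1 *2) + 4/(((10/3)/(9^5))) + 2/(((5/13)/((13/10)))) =1764639/25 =70585.56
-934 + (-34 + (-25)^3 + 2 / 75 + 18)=-1243123 / 75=-16574.97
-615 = -615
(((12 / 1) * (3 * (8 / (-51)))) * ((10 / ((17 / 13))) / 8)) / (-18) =260 / 867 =0.30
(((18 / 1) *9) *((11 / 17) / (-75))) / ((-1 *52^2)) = 297 / 574600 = 0.00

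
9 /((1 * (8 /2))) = 9 /4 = 2.25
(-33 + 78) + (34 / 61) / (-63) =172901 / 3843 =44.99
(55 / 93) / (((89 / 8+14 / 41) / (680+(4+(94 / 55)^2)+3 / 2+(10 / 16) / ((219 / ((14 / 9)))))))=1346302809818 / 37917142065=35.51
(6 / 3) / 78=1 / 39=0.03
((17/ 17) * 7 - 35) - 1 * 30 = -58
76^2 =5776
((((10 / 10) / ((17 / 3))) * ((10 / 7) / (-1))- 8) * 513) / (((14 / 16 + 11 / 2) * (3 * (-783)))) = 149264 / 528003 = 0.28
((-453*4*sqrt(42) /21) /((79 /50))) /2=-176.96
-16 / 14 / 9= -8 / 63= -0.13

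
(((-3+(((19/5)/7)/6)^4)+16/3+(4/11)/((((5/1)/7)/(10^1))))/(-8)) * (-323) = 51301309480513/171143280000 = 299.76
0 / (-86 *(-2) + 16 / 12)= 0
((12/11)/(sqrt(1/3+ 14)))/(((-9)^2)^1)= 4*sqrt(129)/12771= 0.00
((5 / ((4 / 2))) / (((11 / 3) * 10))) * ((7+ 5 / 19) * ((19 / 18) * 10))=115 / 22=5.23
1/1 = 1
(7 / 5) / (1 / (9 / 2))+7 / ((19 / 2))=1337 / 190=7.04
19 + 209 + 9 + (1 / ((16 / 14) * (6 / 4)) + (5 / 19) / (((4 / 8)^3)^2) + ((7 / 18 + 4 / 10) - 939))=-683.79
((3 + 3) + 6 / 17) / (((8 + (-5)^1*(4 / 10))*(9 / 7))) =14 / 17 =0.82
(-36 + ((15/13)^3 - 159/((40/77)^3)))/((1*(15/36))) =-2804.79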